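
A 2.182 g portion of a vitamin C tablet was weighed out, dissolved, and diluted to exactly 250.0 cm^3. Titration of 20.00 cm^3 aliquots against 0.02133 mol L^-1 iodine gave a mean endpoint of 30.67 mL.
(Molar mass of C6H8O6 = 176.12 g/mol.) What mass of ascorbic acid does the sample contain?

C6H8O6 + I2 → C6H6O6 + 2 HI
n(I2) per titration = 0.03067 × 0.02133 = 6.542 × 10^-4 mol
n(C6H8O6) in each aliquot = 6.542 × 10^-4 mol (1:1 ratio)
n(C6H8O6) in the whole flask = 6.542 × 10^-4 × 250.0/20.00 = 8.177 × 10^-3 mol
mass of C6H8O6 = 8.177 × 10^-3 × 176.12 = 1.440 g

1.440 g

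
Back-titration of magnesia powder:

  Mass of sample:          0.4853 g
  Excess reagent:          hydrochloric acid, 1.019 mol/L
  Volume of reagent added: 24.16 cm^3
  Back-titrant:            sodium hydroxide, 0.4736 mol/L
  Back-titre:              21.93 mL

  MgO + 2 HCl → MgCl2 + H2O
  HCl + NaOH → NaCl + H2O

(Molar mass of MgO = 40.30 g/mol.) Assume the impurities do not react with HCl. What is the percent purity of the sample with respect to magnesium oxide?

59.10 %

n(HCl) added = 0.02416 × 1.019 = 0.02462 mol
n(NaOH) used in back-titration = 0.02193 × 0.4736 = 0.01039 mol
n(HCl) left over = 0.01039 mol (1:1 ratio)
n(HCl) consumed by analyte = 0.02462 − 0.01039 = 0.01423 mol
From the 1:2 ratio, n(MgO) = 1/2 × 0.01423 = 7.116 × 10^-3 mol
mass of MgO = 7.116 × 10^-3 × 40.30 = 0.2868 g
% MgO = 0.2868 / 0.4853 × 100 = 59.10 %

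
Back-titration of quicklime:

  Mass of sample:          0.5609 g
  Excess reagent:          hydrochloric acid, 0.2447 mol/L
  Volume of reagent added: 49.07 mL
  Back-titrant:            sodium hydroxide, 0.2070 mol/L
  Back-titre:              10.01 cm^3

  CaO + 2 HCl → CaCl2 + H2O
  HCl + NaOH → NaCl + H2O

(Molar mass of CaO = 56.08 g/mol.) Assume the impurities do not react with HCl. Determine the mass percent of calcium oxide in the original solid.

49.67 %

n(HCl) added = 0.04907 × 0.2447 = 0.01201 mol
n(NaOH) used in back-titration = 0.01001 × 0.2070 = 2.072 × 10^-3 mol
n(HCl) left over = 2.072 × 10^-3 mol (1:1 ratio)
n(HCl) consumed by analyte = 0.01201 − 2.072 × 10^-3 = 9.935 × 10^-3 mol
From the 1:2 ratio, n(CaO) = 1/2 × 9.935 × 10^-3 = 4.968 × 10^-3 mol
mass of CaO = 4.968 × 10^-3 × 56.08 = 0.2786 g
% CaO = 0.2786 / 0.5609 × 100 = 49.67 %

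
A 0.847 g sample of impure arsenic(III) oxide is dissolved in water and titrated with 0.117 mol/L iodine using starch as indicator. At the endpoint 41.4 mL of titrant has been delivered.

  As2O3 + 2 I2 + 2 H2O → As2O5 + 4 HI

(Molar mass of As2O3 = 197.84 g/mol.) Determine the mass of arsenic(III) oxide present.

0.479 g

n(I2) = 0.0414 L × 0.117 mol/L = 4.84 × 10^-3 mol
From the 1:2 ratio, n(As2O3) = 1/2 × 4.84 × 10^-3 = 2.42 × 10^-3 mol
mass of As2O3 = 2.42 × 10^-3 × 197.84 g/mol = 0.479 g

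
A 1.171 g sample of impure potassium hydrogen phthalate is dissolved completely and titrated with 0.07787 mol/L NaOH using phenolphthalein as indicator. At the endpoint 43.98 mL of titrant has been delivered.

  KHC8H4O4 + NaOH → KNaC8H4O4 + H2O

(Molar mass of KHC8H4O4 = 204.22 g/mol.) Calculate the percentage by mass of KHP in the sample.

59.73 %

n(NaOH) = 0.04398 L × 0.07787 mol/L = 3.425 × 10^-3 mol
n(KHC8H4O4) = 3.425 × 10^-3 mol (1:1 ratio)
mass of KHC8H4O4 = 3.425 × 10^-3 × 204.22 g/mol = 0.6994 g
% KHC8H4O4 = 0.6994 / 1.171 × 100 = 59.73 %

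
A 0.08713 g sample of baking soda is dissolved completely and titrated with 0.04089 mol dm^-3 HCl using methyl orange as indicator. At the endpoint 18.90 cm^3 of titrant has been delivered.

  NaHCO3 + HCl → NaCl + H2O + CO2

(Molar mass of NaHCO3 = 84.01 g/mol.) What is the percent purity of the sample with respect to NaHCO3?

74.51 %

n(HCl) = 0.01890 L × 0.04089 mol/L = 7.728 × 10^-4 mol
n(NaHCO3) = 7.728 × 10^-4 mol (1:1 ratio)
mass of NaHCO3 = 7.728 × 10^-4 × 84.01 g/mol = 0.06492 g
% NaHCO3 = 0.06492 / 0.08713 × 100 = 74.51 %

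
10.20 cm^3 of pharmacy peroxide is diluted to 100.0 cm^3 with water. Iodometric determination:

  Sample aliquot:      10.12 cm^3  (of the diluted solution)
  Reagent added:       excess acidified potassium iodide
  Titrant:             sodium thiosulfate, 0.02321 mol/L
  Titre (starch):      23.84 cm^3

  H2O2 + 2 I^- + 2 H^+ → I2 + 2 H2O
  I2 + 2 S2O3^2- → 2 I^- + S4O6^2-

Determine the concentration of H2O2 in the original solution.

n(S2O3^2-) = 0.02384 × 0.02321 = 5.533 × 10^-4 mol
n(I2) = n(S2O3^2-)/2 = 2.767 × 10^-4 mol
n(H2O2) in the aliquot = 2.767 × 10^-4 mol (1:1 ratio)
[H2O2]_dilute = 2.767 × 10^-4 / 0.01012 = 0.02734 mol/L
[H2O2]_original = 0.02734 × 100.0/10.20 = 0.2680 mol/L

0.2680 mol/L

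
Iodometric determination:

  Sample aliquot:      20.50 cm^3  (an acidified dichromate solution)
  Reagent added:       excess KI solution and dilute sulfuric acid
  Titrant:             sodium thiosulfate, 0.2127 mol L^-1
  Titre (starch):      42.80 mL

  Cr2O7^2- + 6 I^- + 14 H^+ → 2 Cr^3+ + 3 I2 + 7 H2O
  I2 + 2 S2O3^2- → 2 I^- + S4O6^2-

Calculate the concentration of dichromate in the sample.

n(S2O3^2-) = 0.04280 × 0.2127 = 9.104 × 10^-3 mol
n(I2) = n(S2O3^2-)/2 = 4.552 × 10^-3 mol
From the 1:3 ratio, n(Cr2O7^2-) in the aliquot = 1/3 × 4.552 × 10^-3 = 1.517 × 10^-3 mol
[Cr2O7^2-] = 1.517 × 10^-3 / 0.02050 = 0.07401 mol/L

0.07401 mol/L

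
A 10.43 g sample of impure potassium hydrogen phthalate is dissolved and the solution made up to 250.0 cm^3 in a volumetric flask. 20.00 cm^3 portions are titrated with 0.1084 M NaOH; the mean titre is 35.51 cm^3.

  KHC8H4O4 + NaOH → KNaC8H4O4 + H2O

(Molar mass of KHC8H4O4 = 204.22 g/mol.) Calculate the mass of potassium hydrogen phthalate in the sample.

n(NaOH) per titration = 0.03551 × 0.1084 = 3.849 × 10^-3 mol
n(KHC8H4O4) in each aliquot = 3.849 × 10^-3 mol (1:1 ratio)
n(KHC8H4O4) in the whole flask = 3.849 × 10^-3 × 250.0/20.00 = 0.04812 mol
mass of KHC8H4O4 = 0.04812 × 204.22 = 9.826 g

9.826 g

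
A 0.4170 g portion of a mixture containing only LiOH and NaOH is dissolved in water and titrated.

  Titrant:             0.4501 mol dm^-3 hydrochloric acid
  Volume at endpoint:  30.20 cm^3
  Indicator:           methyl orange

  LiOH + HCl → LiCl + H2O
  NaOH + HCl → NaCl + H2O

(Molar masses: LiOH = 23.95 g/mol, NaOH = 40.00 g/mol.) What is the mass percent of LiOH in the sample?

45.35 %

n(HCl) = 0.03020 × 0.4501 = 0.01359 mol
Let x = n(LiOH), y = n(NaOH).
Titrant: 1x + 1y = 0.01359;  mass: 23.95x + 40.00y = 0.4170
Solving, x = 7.895 × 10^-3 mol, y = 5.698 × 10^-3 mol
mass of LiOH = 7.895 × 10^-3 × 23.95 = 0.1891 g
% LiOH = 0.1891 / 0.4170 × 100 = 45.35 %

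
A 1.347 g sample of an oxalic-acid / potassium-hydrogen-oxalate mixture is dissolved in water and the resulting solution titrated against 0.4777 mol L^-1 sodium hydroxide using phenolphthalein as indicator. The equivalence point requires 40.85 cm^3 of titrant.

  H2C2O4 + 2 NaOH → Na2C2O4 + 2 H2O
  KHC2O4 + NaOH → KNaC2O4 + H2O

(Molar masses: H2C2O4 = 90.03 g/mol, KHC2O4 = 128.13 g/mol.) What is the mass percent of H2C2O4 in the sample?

n(NaOH) = 0.04085 × 0.4777 = 0.01951 mol
Let x = n(H2C2O4), y = n(KHC2O4).
Titrant: 2x + 1y = 0.01951;  mass: 90.03x + 128.13y = 1.347
Solving, x = 6.938 × 10^-3 mol, y = 5.638 × 10^-3 mol
mass of H2C2O4 = 6.938 × 10^-3 × 90.03 = 0.6246 g
% H2C2O4 = 0.6246 / 1.347 × 100 = 46.37 %

46.37 %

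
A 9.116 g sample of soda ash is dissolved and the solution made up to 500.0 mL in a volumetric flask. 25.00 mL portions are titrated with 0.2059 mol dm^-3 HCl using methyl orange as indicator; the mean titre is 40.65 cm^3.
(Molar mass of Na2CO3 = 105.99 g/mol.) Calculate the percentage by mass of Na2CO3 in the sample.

Na2CO3 + 2 HCl → 2 NaCl + H2O + CO2
n(HCl) per titration = 0.04065 × 0.2059 = 8.370 × 10^-3 mol
From the 1:2 ratio, n(Na2CO3) in each aliquot = 1/2 × 8.370 × 10^-3 = 4.185 × 10^-3 mol
n(Na2CO3) in the whole flask = 4.185 × 10^-3 × 500.0/25.00 = 0.08370 mol
mass of Na2CO3 = 0.08370 × 105.99 = 8.871 g
% Na2CO3 = 8.871 / 9.116 × 100 = 97.31 %

97.31 %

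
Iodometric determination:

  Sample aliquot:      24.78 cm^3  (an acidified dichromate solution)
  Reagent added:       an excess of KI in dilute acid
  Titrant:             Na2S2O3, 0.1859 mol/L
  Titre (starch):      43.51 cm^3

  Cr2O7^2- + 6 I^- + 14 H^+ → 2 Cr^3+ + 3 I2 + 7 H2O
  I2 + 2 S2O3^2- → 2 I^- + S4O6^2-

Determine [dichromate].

0.05440 mol/L

n(S2O3^2-) = 0.04351 × 0.1859 = 8.089 × 10^-3 mol
n(I2) = n(S2O3^2-)/2 = 4.044 × 10^-3 mol
From the 1:3 ratio, n(Cr2O7^2-) in the aliquot = 1/3 × 4.044 × 10^-3 = 1.348 × 10^-3 mol
[Cr2O7^2-] = 1.348 × 10^-3 / 0.02478 = 0.05440 mol/L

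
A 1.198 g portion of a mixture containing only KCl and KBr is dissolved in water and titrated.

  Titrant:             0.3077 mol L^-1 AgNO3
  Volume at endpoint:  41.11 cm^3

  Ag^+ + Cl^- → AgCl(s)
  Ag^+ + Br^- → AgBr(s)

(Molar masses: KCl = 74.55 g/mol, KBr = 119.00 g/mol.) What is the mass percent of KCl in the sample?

n(AgNO3) = 0.04111 × 0.3077 = 0.01265 mol
Let x = n(KCl), y = n(KBr).
Titrant: 1x + 1y = 0.01265;  mass: 74.55x + 119.00y = 1.198
Solving, x = 6.913 × 10^-3 mol, y = 5.736 × 10^-3 mol
mass of KCl = 6.913 × 10^-3 × 74.55 = 0.5154 g
% KCl = 0.5154 / 1.198 × 100 = 43.02 %

43.02 %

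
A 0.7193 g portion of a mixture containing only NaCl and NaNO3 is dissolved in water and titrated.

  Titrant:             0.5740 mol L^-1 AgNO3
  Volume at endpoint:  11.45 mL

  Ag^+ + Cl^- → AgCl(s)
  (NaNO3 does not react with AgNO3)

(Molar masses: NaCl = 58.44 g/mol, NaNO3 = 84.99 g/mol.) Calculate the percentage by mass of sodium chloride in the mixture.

n(AgNO3) = 0.01145 × 0.5740 = 6.572 × 10^-3 mol
Let x = n(NaCl), y = n(NaNO3).
Titrant: 1x = 6.572 × 10^-3;  mass: 58.44x + 84.99y = 0.7193
Solving, x = 6.572 × 10^-3 mol, y = 3.944 × 10^-3 mol
mass of NaCl = 6.572 × 10^-3 × 58.44 = 0.3841 g
% NaCl = 0.3841 / 0.7193 × 100 = 53.40 %

53.40 %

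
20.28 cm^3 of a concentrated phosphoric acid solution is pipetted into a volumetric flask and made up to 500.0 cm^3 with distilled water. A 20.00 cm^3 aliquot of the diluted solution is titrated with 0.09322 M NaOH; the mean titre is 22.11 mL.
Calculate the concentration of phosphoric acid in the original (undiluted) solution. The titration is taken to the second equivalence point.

1.270 M

H3PO4 + 2 NaOH → Na2HPO4 + 2 H2O
n(NaOH) = 0.02211 × 0.09322 = 2.061 × 10^-3 mol
From the 1:2 ratio, n(H3PO4) in the aliquot = 1/2 × 2.061 × 10^-3 = 1.031 × 10^-3 mol
[H3PO4]_dilute = 1.031 × 10^-3 / 0.02000 = 0.05153 mol/L
Dilution factor = 500.0 / 20.28 = 24.65
[H3PO4]_stock = 0.05153 × 24.65 = 1.270 mol/L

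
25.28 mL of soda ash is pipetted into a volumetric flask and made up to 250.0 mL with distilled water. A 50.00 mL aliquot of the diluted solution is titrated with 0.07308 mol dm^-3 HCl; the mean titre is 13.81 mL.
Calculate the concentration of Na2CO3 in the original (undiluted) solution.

Na2CO3 + 2 HCl → 2 NaCl + H2O + CO2
n(HCl) = 0.01381 × 0.07308 = 1.009 × 10^-3 mol
From the 1:2 ratio, n(Na2CO3) in the aliquot = 1/2 × 1.009 × 10^-3 = 5.046 × 10^-4 mol
[Na2CO3]_dilute = 5.046 × 10^-4 / 0.05000 = 0.01009 mol/L
Dilution factor = 250.0 / 25.28 = 9.889
[Na2CO3]_stock = 0.01009 × 9.889 = 0.09981 mol/L

0.09981 mol/L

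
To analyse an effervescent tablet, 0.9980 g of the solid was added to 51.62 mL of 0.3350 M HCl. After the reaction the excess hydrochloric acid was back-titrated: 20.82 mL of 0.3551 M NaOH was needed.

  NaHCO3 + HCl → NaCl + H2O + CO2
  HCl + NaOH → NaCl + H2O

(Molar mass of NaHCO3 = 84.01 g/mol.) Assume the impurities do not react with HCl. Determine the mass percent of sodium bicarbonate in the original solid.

n(HCl) added = 0.05162 × 0.3350 = 0.01729 mol
n(NaOH) used in back-titration = 0.02082 × 0.3551 = 7.393 × 10^-3 mol
n(HCl) left over = 7.393 × 10^-3 mol (1:1 ratio)
n(HCl) consumed by analyte = 0.01729 − 7.393 × 10^-3 = 9.900 × 10^-3 mol
n(NaHCO3) = 9.900 × 10^-3 mol (1:1 ratio)
mass of NaHCO3 = 9.900 × 10^-3 × 84.01 = 0.8317 g
% NaHCO3 = 0.8317 / 0.9980 × 100 = 83.33 %

83.33 %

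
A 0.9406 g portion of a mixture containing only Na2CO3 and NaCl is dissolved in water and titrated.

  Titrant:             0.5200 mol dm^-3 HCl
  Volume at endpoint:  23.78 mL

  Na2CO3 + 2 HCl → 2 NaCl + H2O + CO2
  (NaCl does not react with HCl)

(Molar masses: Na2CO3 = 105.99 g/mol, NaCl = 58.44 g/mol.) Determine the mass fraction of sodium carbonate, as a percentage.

n(HCl) = 0.02378 × 0.5200 = 0.01237 mol
Let x = n(Na2CO3), y = n(NaCl).
Titrant: 2x = 0.01237;  mass: 105.99x + 58.44y = 0.9406
Solving, x = 6.183 × 10^-3 mol, y = 4.882 × 10^-3 mol
mass of Na2CO3 = 6.183 × 10^-3 × 105.99 = 0.6553 g
% Na2CO3 = 0.6553 / 0.9406 × 100 = 69.67 %

69.67 %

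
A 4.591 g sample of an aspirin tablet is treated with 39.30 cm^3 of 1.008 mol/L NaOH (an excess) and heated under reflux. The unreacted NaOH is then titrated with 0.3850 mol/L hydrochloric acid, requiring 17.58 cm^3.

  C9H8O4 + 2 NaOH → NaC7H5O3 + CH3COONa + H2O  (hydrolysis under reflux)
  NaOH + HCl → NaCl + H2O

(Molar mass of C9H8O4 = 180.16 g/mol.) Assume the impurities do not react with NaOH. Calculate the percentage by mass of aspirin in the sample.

n(NaOH) added = 0.03930 × 1.008 = 0.03961 mol
n(HCl) used in back-titration = 0.01758 × 0.3850 = 6.768 × 10^-3 mol
n(NaOH) left over = 6.768 × 10^-3 mol (1:1 ratio)
n(NaOH) consumed by analyte = 0.03961 − 6.768 × 10^-3 = 0.03285 mol
From the 1:2 ratio, n(C9H8O4) = 1/2 × 0.03285 = 0.01642 mol
mass of C9H8O4 = 0.01642 × 180.16 = 2.959 g
% C9H8O4 = 2.959 / 4.591 × 100 = 64.45 %

64.45 %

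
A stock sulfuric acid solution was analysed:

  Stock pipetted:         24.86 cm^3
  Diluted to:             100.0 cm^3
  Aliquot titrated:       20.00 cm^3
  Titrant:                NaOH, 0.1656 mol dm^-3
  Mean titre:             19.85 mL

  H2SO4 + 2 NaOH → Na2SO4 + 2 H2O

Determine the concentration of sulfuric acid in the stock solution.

n(NaOH) = 0.01985 × 0.1656 = 3.287 × 10^-3 mol
From the 1:2 ratio, n(H2SO4) in the aliquot = 1/2 × 3.287 × 10^-3 = 1.644 × 10^-3 mol
[H2SO4]_dilute = 1.644 × 10^-3 / 0.02000 = 0.08218 mol/L
Dilution factor = 100.0 / 24.86 = 4.023
[H2SO4]_stock = 0.08218 × 4.023 = 0.3306 mol/L

0.3306 mol/L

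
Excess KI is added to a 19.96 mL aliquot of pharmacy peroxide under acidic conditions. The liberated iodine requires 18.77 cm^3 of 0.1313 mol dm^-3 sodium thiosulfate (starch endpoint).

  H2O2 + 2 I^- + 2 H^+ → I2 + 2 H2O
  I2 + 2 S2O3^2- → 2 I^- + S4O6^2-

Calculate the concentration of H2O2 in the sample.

n(S2O3^2-) = 0.01877 × 0.1313 = 2.465 × 10^-3 mol
n(I2) = n(S2O3^2-)/2 = 1.232 × 10^-3 mol
n(H2O2) in the aliquot = 1.232 × 10^-3 mol (1:1 ratio)
[H2O2] = 1.232 × 10^-3 / 0.01996 = 0.06174 mol/L

0.06174 mol/L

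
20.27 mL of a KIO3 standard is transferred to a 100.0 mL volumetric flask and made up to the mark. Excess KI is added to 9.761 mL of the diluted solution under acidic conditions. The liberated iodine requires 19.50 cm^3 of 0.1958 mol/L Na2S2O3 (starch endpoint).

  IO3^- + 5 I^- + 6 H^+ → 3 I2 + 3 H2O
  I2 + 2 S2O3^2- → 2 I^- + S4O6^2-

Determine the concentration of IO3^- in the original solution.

0.3216 mol/L

n(S2O3^2-) = 0.01950 × 0.1958 = 3.818 × 10^-3 mol
n(I2) = n(S2O3^2-)/2 = 1.909 × 10^-3 mol
From the 1:3 ratio, n(IO3^-) in the aliquot = 1/3 × 1.909 × 10^-3 = 6.363 × 10^-4 mol
[IO3^-]_dilute = 6.363 × 10^-4 / 0.009761 = 0.06519 mol/L
[IO3^-]_original = 0.06519 × 100.0/20.27 = 0.3216 mol/L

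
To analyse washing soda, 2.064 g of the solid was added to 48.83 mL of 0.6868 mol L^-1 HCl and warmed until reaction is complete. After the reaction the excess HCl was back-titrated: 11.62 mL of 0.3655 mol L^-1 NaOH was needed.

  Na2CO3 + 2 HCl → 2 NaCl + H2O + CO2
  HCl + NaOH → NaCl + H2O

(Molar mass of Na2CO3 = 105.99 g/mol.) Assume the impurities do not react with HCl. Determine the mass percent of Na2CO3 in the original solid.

n(HCl) added = 0.04883 × 0.6868 = 0.03354 mol
n(NaOH) used in back-titration = 0.01162 × 0.3655 = 4.247 × 10^-3 mol
n(HCl) left over = 4.247 × 10^-3 mol (1:1 ratio)
n(HCl) consumed by analyte = 0.03354 − 4.247 × 10^-3 = 0.02929 mol
From the 1:2 ratio, n(Na2CO3) = 1/2 × 0.02929 = 0.01464 mol
mass of Na2CO3 = 0.01464 × 105.99 = 1.552 g
% Na2CO3 = 1.552 / 2.064 × 100 = 75.20 %

75.20 %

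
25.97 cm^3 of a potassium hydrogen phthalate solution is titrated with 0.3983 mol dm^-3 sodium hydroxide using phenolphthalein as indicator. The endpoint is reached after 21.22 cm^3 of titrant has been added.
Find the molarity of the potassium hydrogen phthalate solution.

0.3254 mol/L

KHC8H4O4 + NaOH → KNaC8H4O4 + H2O
n(NaOH) = 0.02122 L × 0.3983 mol/L = 8.452 × 10^-3 mol
n(KHC8H4O4) = 8.452 × 10^-3 mol (1:1 mole ratio)
[KHC8H4O4] = 8.452 × 10^-3 mol / 0.02597 L = 0.3254 mol/L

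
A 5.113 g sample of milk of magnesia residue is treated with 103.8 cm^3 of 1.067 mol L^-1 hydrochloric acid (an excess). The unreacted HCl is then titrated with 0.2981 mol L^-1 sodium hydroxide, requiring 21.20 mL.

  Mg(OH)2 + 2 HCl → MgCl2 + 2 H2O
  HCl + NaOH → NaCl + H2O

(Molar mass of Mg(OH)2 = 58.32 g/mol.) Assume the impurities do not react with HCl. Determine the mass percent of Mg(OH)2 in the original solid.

59.56 %

n(HCl) added = 0.1038 × 1.067 = 0.1108 mol
n(NaOH) used in back-titration = 0.02120 × 0.2981 = 6.320 × 10^-3 mol
n(HCl) left over = 6.320 × 10^-3 mol (1:1 ratio)
n(HCl) consumed by analyte = 0.1108 − 6.320 × 10^-3 = 0.1044 mol
From the 1:2 ratio, n(Mg(OH)2) = 1/2 × 0.1044 = 0.05222 mol
mass of Mg(OH)2 = 0.05222 × 58.32 = 3.045 g
% Mg(OH)2 = 3.045 / 5.113 × 100 = 59.56 %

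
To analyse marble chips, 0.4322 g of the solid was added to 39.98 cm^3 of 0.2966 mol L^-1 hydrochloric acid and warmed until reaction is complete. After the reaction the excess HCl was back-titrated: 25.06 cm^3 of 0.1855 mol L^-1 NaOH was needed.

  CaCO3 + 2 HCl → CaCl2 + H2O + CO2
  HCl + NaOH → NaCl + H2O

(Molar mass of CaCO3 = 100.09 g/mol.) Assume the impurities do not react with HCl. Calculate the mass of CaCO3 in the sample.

n(HCl) added = 0.03998 × 0.2966 = 0.01186 mol
n(NaOH) used in back-titration = 0.02506 × 0.1855 = 4.649 × 10^-3 mol
n(HCl) left over = 4.649 × 10^-3 mol (1:1 ratio)
n(HCl) consumed by analyte = 0.01186 − 4.649 × 10^-3 = 7.209 × 10^-3 mol
From the 1:2 ratio, n(CaCO3) = 1/2 × 7.209 × 10^-3 = 3.605 × 10^-3 mol
mass of CaCO3 = 3.605 × 10^-3 × 100.09 = 0.3608 g

0.3608 g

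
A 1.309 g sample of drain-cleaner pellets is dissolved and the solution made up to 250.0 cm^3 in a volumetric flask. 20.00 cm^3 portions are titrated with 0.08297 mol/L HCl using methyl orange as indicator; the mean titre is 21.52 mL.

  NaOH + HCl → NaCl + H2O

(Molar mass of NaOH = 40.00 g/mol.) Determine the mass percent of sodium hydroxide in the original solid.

68.20 %

n(HCl) per titration = 0.02152 × 0.08297 = 1.786 × 10^-3 mol
n(NaOH) in each aliquot = 1.786 × 10^-3 mol (1:1 ratio)
n(NaOH) in the whole flask = 1.786 × 10^-3 × 250.0/20.00 = 0.02232 mol
mass of NaOH = 0.02232 × 40.00 = 0.8928 g
% NaOH = 0.8928 / 1.309 × 100 = 68.20 %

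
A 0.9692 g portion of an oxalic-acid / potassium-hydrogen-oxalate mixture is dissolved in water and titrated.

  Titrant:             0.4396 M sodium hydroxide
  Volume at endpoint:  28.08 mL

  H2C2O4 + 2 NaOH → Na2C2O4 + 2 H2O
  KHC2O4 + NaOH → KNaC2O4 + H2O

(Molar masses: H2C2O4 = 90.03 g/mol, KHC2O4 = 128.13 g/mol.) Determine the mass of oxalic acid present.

0.3317 g

n(NaOH) = 0.02808 × 0.4396 = 0.01234 mol
Let x = n(H2C2O4), y = n(KHC2O4).
Titrant: 2x + 1y = 0.01234;  mass: 90.03x + 128.13y = 0.9692
Solving, x = 3.684 × 10^-3 mol, y = 4.975 × 10^-3 mol
mass of H2C2O4 = 3.684 × 10^-3 × 90.03 = 0.3317 g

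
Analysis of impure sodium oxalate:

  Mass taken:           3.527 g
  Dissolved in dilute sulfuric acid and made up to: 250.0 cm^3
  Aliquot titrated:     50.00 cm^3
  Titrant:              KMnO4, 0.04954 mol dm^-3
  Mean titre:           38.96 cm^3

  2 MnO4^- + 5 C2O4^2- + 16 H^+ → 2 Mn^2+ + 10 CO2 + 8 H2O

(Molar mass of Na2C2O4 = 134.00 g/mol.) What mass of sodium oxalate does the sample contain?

n(KMnO4) per titration = 0.03896 × 0.04954 = 1.930 × 10^-3 mol
From the 5:2 ratio, n(Na2C2O4) in each aliquot = 5/2 × 1.930 × 10^-3 = 4.825 × 10^-3 mol
n(Na2C2O4) in the whole flask = 4.825 × 10^-3 × 250.0/50.00 = 0.02413 mol
mass of Na2C2O4 = 0.02413 × 134.00 = 3.233 g

3.233 g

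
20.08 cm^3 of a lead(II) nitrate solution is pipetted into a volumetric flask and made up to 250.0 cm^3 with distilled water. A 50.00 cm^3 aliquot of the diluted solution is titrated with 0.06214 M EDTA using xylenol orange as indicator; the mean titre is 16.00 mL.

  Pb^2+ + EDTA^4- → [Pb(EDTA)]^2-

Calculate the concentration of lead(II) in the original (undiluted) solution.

n(EDTA) = 0.01600 × 0.06214 = 9.942 × 10^-4 mol
n(Pb2+) in the aliquot = 9.942 × 10^-4 mol (1:1 ratio)
[Pb2+]_dilute = 9.942 × 10^-4 / 0.05000 = 0.01988 mol/L
Dilution factor = 250.0 / 20.08 = 12.45
[Pb2+]_stock = 0.01988 × 12.45 = 0.2476 mol/L

0.2476 M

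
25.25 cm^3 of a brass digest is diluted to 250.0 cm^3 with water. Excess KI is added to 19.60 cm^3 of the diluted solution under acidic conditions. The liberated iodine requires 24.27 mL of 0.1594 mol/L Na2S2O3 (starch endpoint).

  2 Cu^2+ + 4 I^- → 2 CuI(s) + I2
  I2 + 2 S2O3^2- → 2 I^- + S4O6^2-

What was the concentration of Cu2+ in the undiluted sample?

n(S2O3^2-) = 0.02427 × 0.1594 = 3.869 × 10^-3 mol
n(I2) = n(S2O3^2-)/2 = 1.934 × 10^-3 mol
From the 2:1 ratio, n(Cu2+) in the aliquot = 2/1 × 1.934 × 10^-3 = 3.869 × 10^-3 mol
[Cu2+]_dilute = 3.869 × 10^-3 / 0.01960 = 0.1974 mol/L
[Cu2+]_original = 0.1974 × 250.0/25.25 = 1.954 mol/L

1.954 mol/L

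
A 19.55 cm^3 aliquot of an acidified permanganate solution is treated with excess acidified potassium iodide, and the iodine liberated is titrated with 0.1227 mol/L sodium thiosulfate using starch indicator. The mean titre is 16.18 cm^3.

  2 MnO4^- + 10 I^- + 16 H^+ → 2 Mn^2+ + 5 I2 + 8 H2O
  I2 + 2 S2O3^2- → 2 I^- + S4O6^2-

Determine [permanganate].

n(S2O3^2-) = 0.01618 × 0.1227 = 1.985 × 10^-3 mol
n(I2) = n(S2O3^2-)/2 = 9.926 × 10^-4 mol
From the 2:5 ratio, n(MnO4^-) in the aliquot = 2/5 × 9.926 × 10^-4 = 3.971 × 10^-4 mol
[MnO4^-] = 3.971 × 10^-4 / 0.01955 = 0.02031 mol/L

0.02031 mol/L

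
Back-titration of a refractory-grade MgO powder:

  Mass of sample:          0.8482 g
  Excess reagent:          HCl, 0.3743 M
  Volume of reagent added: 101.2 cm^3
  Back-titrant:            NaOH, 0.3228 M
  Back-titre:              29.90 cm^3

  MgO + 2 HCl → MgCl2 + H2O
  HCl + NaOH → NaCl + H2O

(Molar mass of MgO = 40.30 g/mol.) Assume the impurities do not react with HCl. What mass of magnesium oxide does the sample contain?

n(HCl) added = 0.1012 × 0.3743 = 0.03788 mol
n(NaOH) used in back-titration = 0.02990 × 0.3228 = 9.652 × 10^-3 mol
n(HCl) left over = 9.652 × 10^-3 mol (1:1 ratio)
n(HCl) consumed by analyte = 0.03788 − 9.652 × 10^-3 = 0.02823 mol
From the 1:2 ratio, n(MgO) = 1/2 × 0.02823 = 0.01411 mol
mass of MgO = 0.01411 × 40.30 = 0.5688 g

0.5688 g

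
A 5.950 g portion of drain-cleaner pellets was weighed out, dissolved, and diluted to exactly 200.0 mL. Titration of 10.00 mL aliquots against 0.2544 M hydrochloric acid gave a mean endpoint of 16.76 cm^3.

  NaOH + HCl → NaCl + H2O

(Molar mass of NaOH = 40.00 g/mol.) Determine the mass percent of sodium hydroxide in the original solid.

n(HCl) per titration = 0.01676 × 0.2544 = 4.264 × 10^-3 mol
n(NaOH) in each aliquot = 4.264 × 10^-3 mol (1:1 ratio)
n(NaOH) in the whole flask = 4.264 × 10^-3 × 200.0/10.00 = 0.08527 mol
mass of NaOH = 0.08527 × 40.00 = 3.411 g
% NaOH = 3.411 / 5.950 × 100 = 57.33 %

57.33 %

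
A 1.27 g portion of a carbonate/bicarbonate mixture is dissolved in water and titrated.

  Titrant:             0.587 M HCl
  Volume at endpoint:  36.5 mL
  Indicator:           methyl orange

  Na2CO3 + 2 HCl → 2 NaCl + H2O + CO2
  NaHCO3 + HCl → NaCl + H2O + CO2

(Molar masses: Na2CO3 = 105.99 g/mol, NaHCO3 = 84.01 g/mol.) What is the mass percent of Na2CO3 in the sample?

n(HCl) = 0.0365 × 0.587 = 0.0214 mol
Let x = n(Na2CO3), y = n(NaHCO3).
Titrant: 2x + 1y = 0.0214;  mass: 105.99x + 84.01y = 1.27
Solving, x = 8.54 × 10^-3 mol, y = 4.34 × 10^-3 mol
mass of Na2CO3 = 8.54 × 10^-3 × 105.99 = 0.906 g
% Na2CO3 = 0.906 / 1.27 × 100 = 71.3 %

71.3 %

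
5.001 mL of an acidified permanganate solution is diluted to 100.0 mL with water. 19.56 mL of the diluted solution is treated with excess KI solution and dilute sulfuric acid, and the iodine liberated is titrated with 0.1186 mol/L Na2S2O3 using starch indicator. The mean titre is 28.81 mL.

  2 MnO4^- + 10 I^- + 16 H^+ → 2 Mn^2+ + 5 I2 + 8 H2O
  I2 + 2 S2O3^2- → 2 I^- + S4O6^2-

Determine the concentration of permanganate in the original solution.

n(S2O3^2-) = 0.02881 × 0.1186 = 3.417 × 10^-3 mol
n(I2) = n(S2O3^2-)/2 = 1.708 × 10^-3 mol
From the 2:5 ratio, n(MnO4^-) in the aliquot = 2/5 × 1.708 × 10^-3 = 6.834 × 10^-4 mol
[MnO4^-]_dilute = 6.834 × 10^-4 / 0.01956 = 0.03494 mol/L
[MnO4^-]_original = 0.03494 × 100.0/5.001 = 0.6986 mol/L

0.6986 mol/L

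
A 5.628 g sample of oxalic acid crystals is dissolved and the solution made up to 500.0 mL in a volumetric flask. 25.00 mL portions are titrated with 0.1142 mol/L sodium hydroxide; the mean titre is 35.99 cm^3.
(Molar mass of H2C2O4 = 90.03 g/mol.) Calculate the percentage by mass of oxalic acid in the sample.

H2C2O4 + 2 NaOH → Na2C2O4 + 2 H2O
n(NaOH) per titration = 0.03599 × 0.1142 = 4.110 × 10^-3 mol
From the 1:2 ratio, n(H2C2O4) in each aliquot = 1/2 × 4.110 × 10^-3 = 2.055 × 10^-3 mol
n(H2C2O4) in the whole flask = 2.055 × 10^-3 × 500.0/25.00 = 0.04110 mol
mass of H2C2O4 = 0.04110 × 90.03 = 3.700 g
% H2C2O4 = 3.700 / 5.628 × 100 = 65.75 %

65.75 %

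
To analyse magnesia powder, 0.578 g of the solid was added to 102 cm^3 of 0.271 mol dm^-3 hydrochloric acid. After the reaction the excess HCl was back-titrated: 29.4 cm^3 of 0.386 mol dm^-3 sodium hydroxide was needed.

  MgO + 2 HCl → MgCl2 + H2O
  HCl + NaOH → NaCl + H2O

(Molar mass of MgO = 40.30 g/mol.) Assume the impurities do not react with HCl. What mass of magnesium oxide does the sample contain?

0.328 g

n(HCl) added = 0.102 × 0.271 = 0.0276 mol
n(NaOH) used in back-titration = 0.0294 × 0.386 = 0.0113 mol
n(HCl) left over = 0.0113 mol (1:1 ratio)
n(HCl) consumed by analyte = 0.0276 − 0.0113 = 0.0163 mol
From the 1:2 ratio, n(MgO) = 1/2 × 0.0163 = 8.15 × 10^-3 mol
mass of MgO = 8.15 × 10^-3 × 40.30 = 0.328 g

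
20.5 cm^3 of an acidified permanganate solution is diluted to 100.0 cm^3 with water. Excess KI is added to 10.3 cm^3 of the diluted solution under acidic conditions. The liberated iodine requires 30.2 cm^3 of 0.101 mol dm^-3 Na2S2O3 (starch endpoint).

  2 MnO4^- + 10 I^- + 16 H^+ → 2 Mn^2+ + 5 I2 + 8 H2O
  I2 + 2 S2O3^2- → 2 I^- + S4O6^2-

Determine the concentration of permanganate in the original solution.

n(S2O3^2-) = 0.0302 × 0.101 = 3.05 × 10^-3 mol
n(I2) = n(S2O3^2-)/2 = 1.53 × 10^-3 mol
From the 2:5 ratio, n(MnO4^-) in the aliquot = 2/5 × 1.53 × 10^-3 = 6.10 × 10^-4 mol
[MnO4^-]_dilute = 6.10 × 10^-4 / 0.0103 = 0.0592 mol/L
[MnO4^-]_original = 0.0592 × 100.0/20.5 = 0.289 mol/L

0.289 mol/L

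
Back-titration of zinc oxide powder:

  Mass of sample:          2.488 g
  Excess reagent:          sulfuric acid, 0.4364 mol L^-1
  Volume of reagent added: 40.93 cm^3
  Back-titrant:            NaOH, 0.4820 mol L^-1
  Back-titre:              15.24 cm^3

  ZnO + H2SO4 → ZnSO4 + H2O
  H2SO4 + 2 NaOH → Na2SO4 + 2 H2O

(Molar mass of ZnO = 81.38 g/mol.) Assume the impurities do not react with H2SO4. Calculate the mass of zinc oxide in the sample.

n(H2SO4) added = 0.04093 × 0.4364 = 0.01786 mol
n(NaOH) used in back-titration = 0.01524 × 0.4820 = 7.346 × 10^-3 mol
From the 1:2 ratio, n(H2SO4) left over = 1/2 × 7.346 × 10^-3 = 3.673 × 10^-3 mol
n(H2SO4) consumed by analyte = 0.01786 − 3.673 × 10^-3 = 0.01419 mol
n(ZnO) = 0.01419 mol (1:1 ratio)
mass of ZnO = 0.01419 × 81.38 = 1.155 g

1.155 g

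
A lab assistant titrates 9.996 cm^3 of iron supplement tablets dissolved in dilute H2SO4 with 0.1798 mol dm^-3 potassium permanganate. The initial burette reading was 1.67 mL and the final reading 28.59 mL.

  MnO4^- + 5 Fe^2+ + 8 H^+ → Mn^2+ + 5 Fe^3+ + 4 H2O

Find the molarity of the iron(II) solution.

n(KMnO4) = 0.02692 L × 0.1798 mol/L = 4.840 × 10^-3 mol
From the 5:1 mole ratio, n(Fe2+) = 5/1 × 4.840 × 10^-3 = 0.02420 mol
[Fe2+] = 0.02420 mol / 0.009996 L = 2.421 mol/L

2.421 mol/L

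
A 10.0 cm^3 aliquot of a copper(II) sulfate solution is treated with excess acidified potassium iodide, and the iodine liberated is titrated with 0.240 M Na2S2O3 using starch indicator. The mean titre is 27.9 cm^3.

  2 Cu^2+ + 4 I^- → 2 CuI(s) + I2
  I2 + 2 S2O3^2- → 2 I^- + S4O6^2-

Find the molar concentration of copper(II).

n(S2O3^2-) = 0.0279 × 0.240 = 6.70 × 10^-3 mol
n(I2) = n(S2O3^2-)/2 = 3.35 × 10^-3 mol
From the 2:1 ratio, n(Cu2+) in the aliquot = 2/1 × 3.35 × 10^-3 = 6.70 × 10^-3 mol
[Cu2+] = 6.70 × 10^-3 / 0.0100 = 0.670 mol/L

0.670 M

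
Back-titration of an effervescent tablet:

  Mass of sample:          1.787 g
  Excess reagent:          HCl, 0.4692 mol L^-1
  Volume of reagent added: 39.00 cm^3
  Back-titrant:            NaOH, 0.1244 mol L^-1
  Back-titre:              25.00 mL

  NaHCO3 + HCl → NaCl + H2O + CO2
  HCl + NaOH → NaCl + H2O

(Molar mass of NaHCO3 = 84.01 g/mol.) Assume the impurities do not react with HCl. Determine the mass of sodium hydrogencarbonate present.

n(HCl) added = 0.03900 × 0.4692 = 0.01830 mol
n(NaOH) used in back-titration = 0.02500 × 0.1244 = 3.110 × 10^-3 mol
n(HCl) left over = 3.110 × 10^-3 mol (1:1 ratio)
n(HCl) consumed by analyte = 0.01830 − 3.110 × 10^-3 = 0.01519 mol
n(NaHCO3) = 0.01519 mol (1:1 ratio)
mass of NaHCO3 = 0.01519 × 84.01 = 1.276 g

1.276 g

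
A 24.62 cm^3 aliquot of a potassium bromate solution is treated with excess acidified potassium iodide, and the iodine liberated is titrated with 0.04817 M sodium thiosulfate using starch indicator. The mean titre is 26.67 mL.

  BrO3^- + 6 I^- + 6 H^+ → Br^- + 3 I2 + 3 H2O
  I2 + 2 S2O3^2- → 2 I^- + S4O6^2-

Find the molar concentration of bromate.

0.008697 M

n(S2O3^2-) = 0.02667 × 0.04817 = 1.285 × 10^-3 mol
n(I2) = n(S2O3^2-)/2 = 6.423 × 10^-4 mol
From the 1:3 ratio, n(BrO3^-) in the aliquot = 1/3 × 6.423 × 10^-4 = 2.141 × 10^-4 mol
[BrO3^-] = 2.141 × 10^-4 / 0.02462 = 0.008697 mol/L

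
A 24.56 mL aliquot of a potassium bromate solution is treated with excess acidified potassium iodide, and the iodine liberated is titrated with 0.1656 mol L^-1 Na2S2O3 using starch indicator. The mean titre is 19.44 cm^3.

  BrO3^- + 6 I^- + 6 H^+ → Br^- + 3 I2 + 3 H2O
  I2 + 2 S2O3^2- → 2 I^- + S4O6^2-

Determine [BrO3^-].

0.02185 mol/L

n(S2O3^2-) = 0.01944 × 0.1656 = 3.219 × 10^-3 mol
n(I2) = n(S2O3^2-)/2 = 1.610 × 10^-3 mol
From the 1:3 ratio, n(BrO3^-) in the aliquot = 1/3 × 1.610 × 10^-3 = 5.365 × 10^-4 mol
[BrO3^-] = 5.365 × 10^-4 / 0.02456 = 0.02185 mol/L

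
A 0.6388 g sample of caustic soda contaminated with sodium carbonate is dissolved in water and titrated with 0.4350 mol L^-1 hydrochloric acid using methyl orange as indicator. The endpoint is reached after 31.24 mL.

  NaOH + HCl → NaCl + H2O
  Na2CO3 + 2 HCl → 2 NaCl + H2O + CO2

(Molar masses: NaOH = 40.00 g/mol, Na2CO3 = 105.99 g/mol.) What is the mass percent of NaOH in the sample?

39.21 %

n(HCl) = 0.03124 × 0.4350 = 0.01359 mol
Let x = n(NaOH), y = n(Na2CO3).
Titrant: 1x + 2y = 0.01359;  mass: 40.00x + 105.99y = 0.6388
Solving, x = 6.262 × 10^-3 mol, y = 3.664 × 10^-3 mol
mass of NaOH = 6.262 × 10^-3 × 40.00 = 0.2505 g
% NaOH = 0.2505 / 0.6388 × 100 = 39.21 %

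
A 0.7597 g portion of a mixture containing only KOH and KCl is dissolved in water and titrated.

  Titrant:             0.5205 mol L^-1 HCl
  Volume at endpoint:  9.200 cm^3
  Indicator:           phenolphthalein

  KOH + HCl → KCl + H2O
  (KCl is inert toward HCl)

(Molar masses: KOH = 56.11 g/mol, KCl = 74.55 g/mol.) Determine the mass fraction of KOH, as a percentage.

35.37 %

n(HCl) = 0.009200 × 0.5205 = 4.789 × 10^-3 mol
Let x = n(KOH), y = n(KCl).
Titrant: 1x = 4.789 × 10^-3;  mass: 56.11x + 74.55y = 0.7597
Solving, x = 4.789 × 10^-3 mol, y = 6.586 × 10^-3 mol
mass of KOH = 4.789 × 10^-3 × 56.11 = 0.2687 g
% KOH = 0.2687 / 0.7597 × 100 = 35.37 %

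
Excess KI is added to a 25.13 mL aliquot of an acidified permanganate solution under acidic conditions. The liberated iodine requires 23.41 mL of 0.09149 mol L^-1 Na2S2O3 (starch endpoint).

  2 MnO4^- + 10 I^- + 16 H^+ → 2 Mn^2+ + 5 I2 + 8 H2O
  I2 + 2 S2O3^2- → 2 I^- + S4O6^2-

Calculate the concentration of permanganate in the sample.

n(S2O3^2-) = 0.02341 × 0.09149 = 2.142 × 10^-3 mol
n(I2) = n(S2O3^2-)/2 = 1.071 × 10^-3 mol
From the 2:5 ratio, n(MnO4^-) in the aliquot = 2/5 × 1.071 × 10^-3 = 4.284 × 10^-4 mol
[MnO4^-] = 4.284 × 10^-4 / 0.02513 = 0.01705 mol/L

0.01705 mol/L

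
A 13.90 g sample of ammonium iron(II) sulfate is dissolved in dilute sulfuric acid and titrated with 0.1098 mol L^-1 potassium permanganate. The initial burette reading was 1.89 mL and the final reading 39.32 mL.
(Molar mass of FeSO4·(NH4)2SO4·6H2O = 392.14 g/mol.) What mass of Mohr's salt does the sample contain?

MnO4^- + 5 Fe^2+ + 8 H^+ → Mn^2+ + 5 Fe^3+ + 4 H2O
n(KMnO4) = 0.03743 L × 0.1098 mol/L = 4.110 × 10^-3 mol
From the 5:1 ratio, n(FeSO4·(NH4)2SO4·6H2O) = 5/1 × 4.110 × 10^-3 = 0.02055 mol
mass of FeSO4·(NH4)2SO4·6H2O = 0.02055 × 392.14 g/mol = 8.058 g

8.058 g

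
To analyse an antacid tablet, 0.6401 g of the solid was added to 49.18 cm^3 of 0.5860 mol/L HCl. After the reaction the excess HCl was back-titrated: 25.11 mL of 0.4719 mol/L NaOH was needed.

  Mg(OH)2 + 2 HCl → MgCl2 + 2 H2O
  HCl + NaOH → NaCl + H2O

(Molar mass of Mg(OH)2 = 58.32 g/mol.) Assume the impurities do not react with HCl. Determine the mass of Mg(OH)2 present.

n(HCl) added = 0.04918 × 0.5860 = 0.02882 mol
n(NaOH) used in back-titration = 0.02511 × 0.4719 = 0.01185 mol
n(HCl) left over = 0.01185 mol (1:1 ratio)
n(HCl) consumed by analyte = 0.02882 − 0.01185 = 0.01697 mol
From the 1:2 ratio, n(Mg(OH)2) = 1/2 × 0.01697 = 8.485 × 10^-3 mol
mass of Mg(OH)2 = 8.485 × 10^-3 × 58.32 = 0.4948 g

0.4948 g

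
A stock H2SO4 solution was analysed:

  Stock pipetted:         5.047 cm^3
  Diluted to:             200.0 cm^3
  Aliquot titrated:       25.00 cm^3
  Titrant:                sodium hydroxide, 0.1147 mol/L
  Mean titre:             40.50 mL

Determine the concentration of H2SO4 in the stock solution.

3.682 mol/L

H2SO4 + 2 NaOH → Na2SO4 + 2 H2O
n(NaOH) = 0.04050 × 0.1147 = 4.645 × 10^-3 mol
From the 1:2 ratio, n(H2SO4) in the aliquot = 1/2 × 4.645 × 10^-3 = 2.323 × 10^-3 mol
[H2SO4]_dilute = 2.323 × 10^-3 / 0.02500 = 0.09291 mol/L
Dilution factor = 200.0 / 5.047 = 39.63
[H2SO4]_stock = 0.09291 × 39.63 = 3.682 mol/L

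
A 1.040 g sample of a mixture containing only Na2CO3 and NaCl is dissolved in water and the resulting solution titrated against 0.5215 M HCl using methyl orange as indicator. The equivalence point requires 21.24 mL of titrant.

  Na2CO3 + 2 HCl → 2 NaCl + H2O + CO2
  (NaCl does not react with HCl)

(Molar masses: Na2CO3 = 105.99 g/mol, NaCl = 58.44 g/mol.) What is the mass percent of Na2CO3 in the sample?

n(HCl) = 0.02124 × 0.5215 = 0.01108 mol
Let x = n(Na2CO3), y = n(NaCl).
Titrant: 2x = 0.01108;  mass: 105.99x + 58.44y = 1.040
Solving, x = 5.538 × 10^-3 mol, y = 7.751 × 10^-3 mol
mass of Na2CO3 = 5.538 × 10^-3 × 105.99 = 0.5870 g
% Na2CO3 = 0.5870 / 1.040 × 100 = 56.44 %

56.44 %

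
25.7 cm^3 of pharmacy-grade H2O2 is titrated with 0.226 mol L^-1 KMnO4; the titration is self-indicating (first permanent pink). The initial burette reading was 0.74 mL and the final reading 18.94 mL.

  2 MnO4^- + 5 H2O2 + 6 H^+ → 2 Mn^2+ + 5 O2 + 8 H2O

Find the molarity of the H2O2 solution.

n(KMnO4) = 0.0182 L × 0.226 mol/L = 4.11 × 10^-3 mol
From the 5:2 mole ratio, n(H2O2) = 5/2 × 4.11 × 10^-3 = 0.0103 mol
[H2O2] = 0.0103 mol / 0.0257 L = 0.400 mol/L

0.400 mol/L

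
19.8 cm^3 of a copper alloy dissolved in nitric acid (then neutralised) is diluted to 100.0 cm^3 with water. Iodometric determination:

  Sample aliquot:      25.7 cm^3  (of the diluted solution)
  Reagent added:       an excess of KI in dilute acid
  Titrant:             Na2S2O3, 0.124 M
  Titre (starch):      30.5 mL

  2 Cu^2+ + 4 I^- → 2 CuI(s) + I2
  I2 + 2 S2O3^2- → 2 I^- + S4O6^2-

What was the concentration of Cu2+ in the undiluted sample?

0.743 M

n(S2O3^2-) = 0.0305 × 0.124 = 3.78 × 10^-3 mol
n(I2) = n(S2O3^2-)/2 = 1.89 × 10^-3 mol
From the 2:1 ratio, n(Cu2+) in the aliquot = 2/1 × 1.89 × 10^-3 = 3.78 × 10^-3 mol
[Cu2+]_dilute = 3.78 × 10^-3 / 0.0257 = 0.147 mol/L
[Cu2+]_original = 0.147 × 100.0/19.8 = 0.743 mol/L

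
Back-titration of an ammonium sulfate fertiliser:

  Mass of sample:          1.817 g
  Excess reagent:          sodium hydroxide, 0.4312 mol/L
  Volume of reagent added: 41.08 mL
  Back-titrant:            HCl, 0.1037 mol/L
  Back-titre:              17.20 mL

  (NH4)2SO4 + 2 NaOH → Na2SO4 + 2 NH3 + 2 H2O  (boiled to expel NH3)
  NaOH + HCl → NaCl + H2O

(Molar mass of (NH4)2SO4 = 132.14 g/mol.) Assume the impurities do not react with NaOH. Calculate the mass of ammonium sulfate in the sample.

n(NaOH) added = 0.04108 × 0.4312 = 0.01771 mol
n(HCl) used in back-titration = 0.01720 × 0.1037 = 1.784 × 10^-3 mol
n(NaOH) left over = 1.784 × 10^-3 mol (1:1 ratio)
n(NaOH) consumed by analyte = 0.01771 − 1.784 × 10^-3 = 0.01593 mol
From the 1:2 ratio, n((NH4)2SO4) = 1/2 × 0.01593 = 7.965 × 10^-3 mol
mass of (NH4)2SO4 = 7.965 × 10^-3 × 132.14 = 1.052 g

1.052 g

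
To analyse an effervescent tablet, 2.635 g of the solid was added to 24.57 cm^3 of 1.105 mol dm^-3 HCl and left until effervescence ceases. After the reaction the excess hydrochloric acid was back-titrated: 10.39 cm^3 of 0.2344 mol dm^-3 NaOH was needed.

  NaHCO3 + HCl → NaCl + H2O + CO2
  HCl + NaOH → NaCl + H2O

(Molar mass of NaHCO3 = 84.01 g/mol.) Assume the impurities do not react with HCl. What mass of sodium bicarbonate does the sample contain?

n(HCl) added = 0.02457 × 1.105 = 0.02715 mol
n(NaOH) used in back-titration = 0.01039 × 0.2344 = 2.435 × 10^-3 mol
n(HCl) left over = 2.435 × 10^-3 mol (1:1 ratio)
n(HCl) consumed by analyte = 0.02715 − 2.435 × 10^-3 = 0.02471 mol
n(NaHCO3) = 0.02471 mol (1:1 ratio)
mass of NaHCO3 = 0.02471 × 84.01 = 2.076 g

2.076 g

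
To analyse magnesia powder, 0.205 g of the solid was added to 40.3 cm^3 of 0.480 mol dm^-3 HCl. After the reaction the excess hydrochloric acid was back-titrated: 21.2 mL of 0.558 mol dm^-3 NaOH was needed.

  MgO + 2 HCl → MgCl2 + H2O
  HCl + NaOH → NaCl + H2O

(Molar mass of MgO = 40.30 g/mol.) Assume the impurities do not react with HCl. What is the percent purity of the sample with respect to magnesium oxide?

n(HCl) added = 0.0403 × 0.480 = 0.0193 mol
n(NaOH) used in back-titration = 0.0212 × 0.558 = 0.0118 mol
n(HCl) left over = 0.0118 mol (1:1 ratio)
n(HCl) consumed by analyte = 0.0193 − 0.0118 = 7.51 × 10^-3 mol
From the 1:2 ratio, n(MgO) = 1/2 × 7.51 × 10^-3 = 3.76 × 10^-3 mol
mass of MgO = 3.76 × 10^-3 × 40.30 = 0.151 g
% MgO = 0.151 / 0.205 × 100 = 73.9 %

73.9 %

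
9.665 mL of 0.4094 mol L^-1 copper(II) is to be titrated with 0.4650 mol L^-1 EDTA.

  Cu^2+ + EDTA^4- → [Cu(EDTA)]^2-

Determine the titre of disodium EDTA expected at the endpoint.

n(Cu2+) = 0.009665 L × 0.4094 mol/L = 3.957 × 10^-3 mol
n(EDTA) = 3.957 × 10^-3 mol (1:1 stoichiometry)
V(EDTA) = 3.957 × 10^-3 mol / 0.4650 mol/L = 0.008509 L = 8.509 mL

8.509 mL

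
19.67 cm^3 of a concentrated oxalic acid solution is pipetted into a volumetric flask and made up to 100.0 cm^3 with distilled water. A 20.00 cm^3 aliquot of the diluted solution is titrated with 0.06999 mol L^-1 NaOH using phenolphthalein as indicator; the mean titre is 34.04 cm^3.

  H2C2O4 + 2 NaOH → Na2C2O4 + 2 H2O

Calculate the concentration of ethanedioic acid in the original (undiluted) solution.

0.3028 mol/L

n(NaOH) = 0.03404 × 0.06999 = 2.382 × 10^-3 mol
From the 1:2 ratio, n(H2C2O4) in the aliquot = 1/2 × 2.382 × 10^-3 = 1.191 × 10^-3 mol
[H2C2O4]_dilute = 1.191 × 10^-3 / 0.02000 = 0.05956 mol/L
Dilution factor = 100.0 / 19.67 = 5.084
[H2C2O4]_stock = 0.05956 × 5.084 = 0.3028 mol/L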